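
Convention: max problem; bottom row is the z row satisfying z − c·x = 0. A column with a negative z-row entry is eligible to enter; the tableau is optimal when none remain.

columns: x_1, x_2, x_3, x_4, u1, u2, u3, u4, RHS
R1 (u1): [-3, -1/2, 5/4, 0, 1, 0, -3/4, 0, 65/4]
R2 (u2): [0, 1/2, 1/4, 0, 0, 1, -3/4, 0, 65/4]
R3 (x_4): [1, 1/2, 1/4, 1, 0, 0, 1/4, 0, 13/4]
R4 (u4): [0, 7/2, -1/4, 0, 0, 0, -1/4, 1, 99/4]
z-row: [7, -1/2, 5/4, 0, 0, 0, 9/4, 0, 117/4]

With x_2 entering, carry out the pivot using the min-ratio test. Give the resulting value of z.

65/2

Ratio test on column x_2 — row 1: entry -1/2 ≤ 0; row 2: (65/4)/(1/2) = 65/2; row 3: (13/4)/(1/2) = 13/2; row 4: (99/4)/(7/2) = 99/14. Minimum is 13/2 at row 3 (x_4 leaves); pivot element 1/2.
Pivot on row 3; the z-row RHS becomes 117/4 − (-1/2)·(13/2) = 65/2.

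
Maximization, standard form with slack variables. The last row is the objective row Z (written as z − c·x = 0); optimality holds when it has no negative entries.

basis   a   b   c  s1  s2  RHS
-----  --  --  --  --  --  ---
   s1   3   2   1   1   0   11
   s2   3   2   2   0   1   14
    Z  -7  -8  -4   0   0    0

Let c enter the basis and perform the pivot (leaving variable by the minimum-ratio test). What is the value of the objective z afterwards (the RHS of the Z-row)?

28

Ratio test on column c — row 1: 11/1 = 11; row 2: 14/2 = 7. Minimum is 7 at row 2 (s2 leaves); pivot element 2.
Pivot on row 2; the Z-row RHS becomes 0 − (-4)·7 = 28.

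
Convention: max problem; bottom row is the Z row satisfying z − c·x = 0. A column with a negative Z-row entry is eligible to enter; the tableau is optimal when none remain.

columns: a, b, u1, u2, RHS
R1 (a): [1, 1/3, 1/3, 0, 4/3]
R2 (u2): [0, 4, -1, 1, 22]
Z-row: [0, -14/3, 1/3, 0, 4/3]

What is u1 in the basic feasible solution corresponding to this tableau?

u1 is not in the basis, so in the current basic feasible solution u1 = 0.

0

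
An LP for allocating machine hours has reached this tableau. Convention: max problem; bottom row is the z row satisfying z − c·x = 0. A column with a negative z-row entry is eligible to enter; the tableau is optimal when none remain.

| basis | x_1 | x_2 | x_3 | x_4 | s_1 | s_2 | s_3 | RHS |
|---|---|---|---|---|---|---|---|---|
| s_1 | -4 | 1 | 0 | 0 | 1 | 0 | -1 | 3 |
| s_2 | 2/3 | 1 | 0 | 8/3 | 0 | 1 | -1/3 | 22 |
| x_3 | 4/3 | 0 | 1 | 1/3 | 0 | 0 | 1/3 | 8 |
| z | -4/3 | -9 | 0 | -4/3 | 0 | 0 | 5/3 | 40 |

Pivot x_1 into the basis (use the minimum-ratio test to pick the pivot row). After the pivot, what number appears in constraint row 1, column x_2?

Ratio test on column x_1 — row 1: entry -4 ≤ 0; row 2: 22/(2/3) = 33; row 3: 8/(4/3) = 6. Minimum is 6 at row 3 (x_3 leaves); pivot element 4/3.
Divide row 3 by 4/3; eliminate column x_1 from the other rows.
Row 1 update in column x_2: 1 − (-4)·0 = 1.

1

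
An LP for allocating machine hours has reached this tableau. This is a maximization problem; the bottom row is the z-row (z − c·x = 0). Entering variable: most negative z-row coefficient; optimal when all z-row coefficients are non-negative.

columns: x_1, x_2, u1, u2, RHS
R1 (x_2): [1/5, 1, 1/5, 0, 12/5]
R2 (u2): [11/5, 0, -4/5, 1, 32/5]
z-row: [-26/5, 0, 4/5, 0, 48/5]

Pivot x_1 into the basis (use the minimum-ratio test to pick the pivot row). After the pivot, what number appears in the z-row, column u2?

26/11

Ratio test on column x_1 — row 1: (12/5)/(1/5) = 12; row 2: (32/5)/(11/5) = 32/11. Minimum is 32/11 at row 2 (u2 leaves); pivot element 11/5.
Divide row 2 by 11/5; eliminate column x_1 from the other rows.
z-row update in column u2: 0 − (-26/5)·(5/11) = 26/11.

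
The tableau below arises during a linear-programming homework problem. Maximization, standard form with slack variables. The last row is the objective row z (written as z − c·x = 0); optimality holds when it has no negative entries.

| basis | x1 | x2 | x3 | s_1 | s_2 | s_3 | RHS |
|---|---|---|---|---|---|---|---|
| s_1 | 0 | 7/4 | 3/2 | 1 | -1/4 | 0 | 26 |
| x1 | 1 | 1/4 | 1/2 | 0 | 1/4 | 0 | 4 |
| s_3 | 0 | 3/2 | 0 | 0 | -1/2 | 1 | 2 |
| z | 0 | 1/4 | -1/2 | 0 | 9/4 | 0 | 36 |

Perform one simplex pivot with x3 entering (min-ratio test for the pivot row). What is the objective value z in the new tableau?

Ratio test on column x3 — row 1: 26/(3/2) = 52/3; row 2: 4/(1/2) = 8; row 3: entry 0 ≤ 0. Minimum is 8 at row 2 (x1 leaves); pivot element 1/2.
Pivot on row 2; the z-row RHS becomes 36 − (-1/2)·8 = 40.

40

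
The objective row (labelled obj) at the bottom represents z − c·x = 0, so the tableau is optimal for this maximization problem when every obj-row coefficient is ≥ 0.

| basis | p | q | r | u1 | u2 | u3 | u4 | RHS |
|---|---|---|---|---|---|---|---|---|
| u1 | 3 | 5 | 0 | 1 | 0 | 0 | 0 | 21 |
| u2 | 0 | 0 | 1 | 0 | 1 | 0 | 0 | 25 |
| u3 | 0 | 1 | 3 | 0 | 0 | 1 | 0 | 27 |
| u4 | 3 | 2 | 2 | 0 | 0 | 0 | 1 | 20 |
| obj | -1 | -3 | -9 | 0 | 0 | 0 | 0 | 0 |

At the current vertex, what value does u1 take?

u1 is basic (row 1); its value is the RHS of that row, 21.

21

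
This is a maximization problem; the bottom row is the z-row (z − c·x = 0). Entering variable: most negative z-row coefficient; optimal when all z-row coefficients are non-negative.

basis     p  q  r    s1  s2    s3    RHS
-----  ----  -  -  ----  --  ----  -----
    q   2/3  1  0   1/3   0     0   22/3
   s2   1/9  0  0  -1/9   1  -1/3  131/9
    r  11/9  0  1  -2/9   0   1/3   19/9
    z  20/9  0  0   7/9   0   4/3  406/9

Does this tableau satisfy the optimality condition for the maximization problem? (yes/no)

Every z-row coefficient is ≥ 0, so the tableau is optimal.

yes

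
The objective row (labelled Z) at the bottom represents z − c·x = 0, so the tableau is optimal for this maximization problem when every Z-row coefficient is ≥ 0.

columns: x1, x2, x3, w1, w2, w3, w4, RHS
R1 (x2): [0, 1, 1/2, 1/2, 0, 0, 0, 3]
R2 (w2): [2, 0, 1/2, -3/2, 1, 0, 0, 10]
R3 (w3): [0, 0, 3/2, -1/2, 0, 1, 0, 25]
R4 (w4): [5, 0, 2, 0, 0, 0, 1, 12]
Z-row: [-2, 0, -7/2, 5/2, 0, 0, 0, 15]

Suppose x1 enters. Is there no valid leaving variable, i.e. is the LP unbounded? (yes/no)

Column x1 has positive entries in row(s) 2, 4, so the ratio test bounds it — not unbounded.

no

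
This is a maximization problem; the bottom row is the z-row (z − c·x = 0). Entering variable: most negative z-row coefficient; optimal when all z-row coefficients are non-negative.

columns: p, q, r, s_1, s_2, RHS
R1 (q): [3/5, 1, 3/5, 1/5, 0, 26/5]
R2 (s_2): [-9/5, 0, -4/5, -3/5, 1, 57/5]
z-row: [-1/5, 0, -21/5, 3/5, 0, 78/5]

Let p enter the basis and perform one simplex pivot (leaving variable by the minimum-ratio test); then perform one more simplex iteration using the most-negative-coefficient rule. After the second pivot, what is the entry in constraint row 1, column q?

Ratio test on column p — row 1: (26/5)/(3/5) = 26/3; row 2: entry -9/5 ≤ 0. Minimum is 26/3 at row 1 (q leaves); pivot element 3/5.
Divide row 1 by 3/5; eliminate column p from the other rows.
Second iteration: most negative z-row entry is -4 in column r, so r enters.
Ratio test on column r — row 1: (26/3)/1 = 26/3; row 2: 27/1 = 27. Minimum is 26/3 at row 1 (p leaves); pivot element 1.
Divide row 1 by 1; eliminate column r from the other rows.
After both pivots, the entry at constraint row 1, column q is 5/3.

5/3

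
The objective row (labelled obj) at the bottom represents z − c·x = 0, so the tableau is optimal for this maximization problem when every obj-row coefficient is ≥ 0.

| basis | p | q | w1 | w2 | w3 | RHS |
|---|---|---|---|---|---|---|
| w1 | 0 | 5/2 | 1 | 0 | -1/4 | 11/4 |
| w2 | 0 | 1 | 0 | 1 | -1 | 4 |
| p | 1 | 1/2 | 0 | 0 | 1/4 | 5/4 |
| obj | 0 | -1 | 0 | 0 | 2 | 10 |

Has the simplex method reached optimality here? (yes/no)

The obj-row has a negative entry -1 in column q, so it is not optimal.

no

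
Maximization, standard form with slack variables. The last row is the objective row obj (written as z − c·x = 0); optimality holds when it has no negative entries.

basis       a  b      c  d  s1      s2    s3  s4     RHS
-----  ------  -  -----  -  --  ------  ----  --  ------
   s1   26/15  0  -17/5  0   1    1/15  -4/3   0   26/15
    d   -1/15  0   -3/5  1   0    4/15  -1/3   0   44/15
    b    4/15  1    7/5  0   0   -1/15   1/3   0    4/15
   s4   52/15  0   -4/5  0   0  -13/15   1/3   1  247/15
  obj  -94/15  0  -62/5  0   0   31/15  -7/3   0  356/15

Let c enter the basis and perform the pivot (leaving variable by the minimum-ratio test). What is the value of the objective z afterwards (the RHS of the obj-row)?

Ratio test on column c — row 1: entry -17/5 ≤ 0; row 2: entry -3/5 ≤ 0; row 3: (4/15)/(7/5) = 4/21; row 4: entry -4/5 ≤ 0. Minimum is 4/21 at row 3 (b leaves); pivot element 7/5.
Pivot on row 3; the obj-row RHS becomes 356/15 − (-62/5)·(4/21) = 548/21.

548/21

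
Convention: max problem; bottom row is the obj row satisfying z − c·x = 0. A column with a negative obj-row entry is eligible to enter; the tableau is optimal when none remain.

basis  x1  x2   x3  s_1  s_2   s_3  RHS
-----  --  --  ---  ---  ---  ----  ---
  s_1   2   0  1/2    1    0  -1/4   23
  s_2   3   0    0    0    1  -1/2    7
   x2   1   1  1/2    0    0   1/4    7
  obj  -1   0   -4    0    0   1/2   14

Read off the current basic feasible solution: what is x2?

7

x2 is basic (row 3); its value is the RHS of that row, 7.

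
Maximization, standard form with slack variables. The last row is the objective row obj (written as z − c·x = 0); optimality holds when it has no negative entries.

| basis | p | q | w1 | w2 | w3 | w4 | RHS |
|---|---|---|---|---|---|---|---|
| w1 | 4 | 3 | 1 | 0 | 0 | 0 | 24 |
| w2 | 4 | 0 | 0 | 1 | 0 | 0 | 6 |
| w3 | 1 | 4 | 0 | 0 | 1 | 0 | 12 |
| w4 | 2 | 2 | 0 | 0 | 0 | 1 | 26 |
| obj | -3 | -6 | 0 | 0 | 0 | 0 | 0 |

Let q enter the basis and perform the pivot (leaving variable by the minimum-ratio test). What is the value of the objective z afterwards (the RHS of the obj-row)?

18

Ratio test on column q — row 1: 24/3 = 8; row 2: entry 0 ≤ 0; row 3: 12/4 = 3; row 4: 26/2 = 13. Minimum is 3 at row 3 (w3 leaves); pivot element 4.
Pivot on row 3; the obj-row RHS becomes 0 − (-6)·3 = 18.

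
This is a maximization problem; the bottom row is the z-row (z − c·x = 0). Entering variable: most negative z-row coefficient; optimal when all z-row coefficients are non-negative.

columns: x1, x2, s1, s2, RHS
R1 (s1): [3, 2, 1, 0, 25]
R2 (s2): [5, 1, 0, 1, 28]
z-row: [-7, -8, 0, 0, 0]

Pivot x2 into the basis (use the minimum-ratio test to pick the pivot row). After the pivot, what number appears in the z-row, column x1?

5

Ratio test on column x2 — row 1: 25/2 = 25/2; row 2: 28/1 = 28. Minimum is 25/2 at row 1 (s1 leaves); pivot element 2.
Divide row 1 by 2; eliminate column x2 from the other rows.
z-row update in column x1: -7 − (-8)·(3/2) = 5.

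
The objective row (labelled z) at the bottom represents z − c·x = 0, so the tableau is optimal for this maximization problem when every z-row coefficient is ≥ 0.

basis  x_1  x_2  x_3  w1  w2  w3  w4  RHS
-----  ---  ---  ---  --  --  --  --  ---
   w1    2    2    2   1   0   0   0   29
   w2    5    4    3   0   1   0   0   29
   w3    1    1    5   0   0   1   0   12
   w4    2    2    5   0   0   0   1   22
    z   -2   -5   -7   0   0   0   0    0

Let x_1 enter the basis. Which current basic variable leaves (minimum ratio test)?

Column x_1 entries and ratios — w1: 29/2 = 29/2; w2: 29/5 = 29/5; w3: 12/1 = 12; w4: 22/2 = 11.
Smallest ratio is 29/5 in the row of w2, so w2 leaves.

w2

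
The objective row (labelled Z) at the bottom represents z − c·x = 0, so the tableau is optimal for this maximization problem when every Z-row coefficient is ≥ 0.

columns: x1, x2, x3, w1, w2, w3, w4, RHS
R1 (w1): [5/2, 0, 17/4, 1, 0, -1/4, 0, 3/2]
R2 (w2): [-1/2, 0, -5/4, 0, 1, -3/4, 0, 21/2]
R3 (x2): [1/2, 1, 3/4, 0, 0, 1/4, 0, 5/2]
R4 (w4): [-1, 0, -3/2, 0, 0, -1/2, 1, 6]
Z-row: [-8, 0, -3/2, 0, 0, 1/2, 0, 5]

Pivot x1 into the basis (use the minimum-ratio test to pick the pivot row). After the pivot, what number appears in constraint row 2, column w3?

Ratio test on column x1 — row 1: (3/2)/(5/2) = 3/5; row 2: entry -1/2 ≤ 0; row 3: (5/2)/(1/2) = 5; row 4: entry -1 ≤ 0. Minimum is 3/5 at row 1 (w1 leaves); pivot element 5/2.
Divide row 1 by 5/2; eliminate column x1 from the other rows.
Row 2 update in column w3: -3/4 − (-1/2)·(-1/10) = -4/5.

-4/5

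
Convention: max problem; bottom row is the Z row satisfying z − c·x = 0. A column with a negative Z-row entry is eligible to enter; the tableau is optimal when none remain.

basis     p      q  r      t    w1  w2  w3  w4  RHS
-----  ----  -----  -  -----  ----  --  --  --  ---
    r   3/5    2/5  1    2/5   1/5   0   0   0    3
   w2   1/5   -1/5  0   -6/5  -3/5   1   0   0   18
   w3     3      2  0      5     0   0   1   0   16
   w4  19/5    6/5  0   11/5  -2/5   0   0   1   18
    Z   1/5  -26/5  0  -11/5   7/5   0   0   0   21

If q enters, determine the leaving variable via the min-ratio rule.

Column q entries and ratios — r: 3/(2/5) = 15/2; w2: -1/5 ≤ 0, skip; w3: 16/2 = 8; w4: 18/(6/5) = 15.
Smallest ratio is 15/2 in the row of r, so r leaves.

r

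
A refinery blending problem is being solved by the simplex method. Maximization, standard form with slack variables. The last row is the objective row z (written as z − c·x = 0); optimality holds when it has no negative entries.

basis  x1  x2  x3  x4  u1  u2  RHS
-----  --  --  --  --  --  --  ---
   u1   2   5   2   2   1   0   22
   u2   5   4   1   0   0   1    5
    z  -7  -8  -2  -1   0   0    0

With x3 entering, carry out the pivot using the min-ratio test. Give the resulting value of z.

10

Ratio test on column x3 — row 1: 22/2 = 11; row 2: 5/1 = 5. Minimum is 5 at row 2 (u2 leaves); pivot element 1.
Pivot on row 2; the z-row RHS becomes 0 − (-2)·5 = 10.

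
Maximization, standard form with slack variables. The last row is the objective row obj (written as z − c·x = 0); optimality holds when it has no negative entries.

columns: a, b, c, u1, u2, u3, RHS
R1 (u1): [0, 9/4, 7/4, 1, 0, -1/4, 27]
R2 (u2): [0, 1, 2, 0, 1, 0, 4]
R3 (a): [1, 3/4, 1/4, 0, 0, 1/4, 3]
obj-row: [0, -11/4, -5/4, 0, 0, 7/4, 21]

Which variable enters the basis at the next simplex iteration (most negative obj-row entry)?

b

Negative obj-row entries: b: -11/4, c: -5/4.
The most negative is -11/4 in column b, so b enters.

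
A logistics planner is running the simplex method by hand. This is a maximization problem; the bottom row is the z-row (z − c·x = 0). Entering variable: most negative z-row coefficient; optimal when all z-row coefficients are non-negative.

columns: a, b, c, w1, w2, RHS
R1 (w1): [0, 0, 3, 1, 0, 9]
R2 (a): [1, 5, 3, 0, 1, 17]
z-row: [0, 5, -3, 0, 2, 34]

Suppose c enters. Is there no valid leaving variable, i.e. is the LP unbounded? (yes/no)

no

Column c has positive entries in row(s) 1, 2, so the ratio test bounds it — not unbounded.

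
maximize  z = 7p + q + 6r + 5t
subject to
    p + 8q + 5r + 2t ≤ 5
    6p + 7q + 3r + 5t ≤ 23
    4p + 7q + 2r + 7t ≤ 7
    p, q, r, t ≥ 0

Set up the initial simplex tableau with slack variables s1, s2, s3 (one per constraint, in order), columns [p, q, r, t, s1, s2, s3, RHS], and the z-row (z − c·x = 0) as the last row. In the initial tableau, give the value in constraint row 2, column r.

3

Constraint 2 has coefficient 3 on r.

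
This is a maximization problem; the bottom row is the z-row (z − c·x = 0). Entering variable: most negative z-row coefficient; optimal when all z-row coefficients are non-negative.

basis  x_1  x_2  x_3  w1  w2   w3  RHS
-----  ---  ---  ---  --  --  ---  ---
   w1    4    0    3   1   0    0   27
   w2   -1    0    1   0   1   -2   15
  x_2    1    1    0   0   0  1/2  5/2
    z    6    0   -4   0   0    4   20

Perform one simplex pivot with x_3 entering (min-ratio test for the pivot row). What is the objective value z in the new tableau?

Ratio test on column x_3 — row 1: 27/3 = 9; row 2: 15/1 = 15; row 3: entry 0 ≤ 0. Minimum is 9 at row 1 (w1 leaves); pivot element 3.
Pivot on row 1; the z-row RHS becomes 20 − (-4)·9 = 56.

56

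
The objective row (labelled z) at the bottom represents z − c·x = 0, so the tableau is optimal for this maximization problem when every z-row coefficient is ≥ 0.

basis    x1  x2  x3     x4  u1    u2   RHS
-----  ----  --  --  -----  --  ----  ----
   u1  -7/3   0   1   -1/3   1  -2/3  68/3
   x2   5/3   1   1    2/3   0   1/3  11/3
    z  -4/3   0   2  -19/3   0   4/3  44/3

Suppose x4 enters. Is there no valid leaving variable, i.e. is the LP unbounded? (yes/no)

no

Column x4 has positive entries in row(s) 2, so the ratio test bounds it — not unbounded.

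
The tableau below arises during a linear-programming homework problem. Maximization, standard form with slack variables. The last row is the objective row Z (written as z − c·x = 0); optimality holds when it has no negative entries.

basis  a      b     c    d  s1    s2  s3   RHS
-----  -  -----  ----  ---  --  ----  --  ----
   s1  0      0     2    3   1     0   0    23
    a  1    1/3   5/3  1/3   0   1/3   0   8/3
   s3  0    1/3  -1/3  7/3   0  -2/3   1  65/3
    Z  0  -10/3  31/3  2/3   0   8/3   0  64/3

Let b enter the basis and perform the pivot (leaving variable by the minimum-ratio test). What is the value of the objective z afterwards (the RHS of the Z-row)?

Ratio test on column b — row 1: entry 0 ≤ 0; row 2: (8/3)/(1/3) = 8; row 3: (65/3)/(1/3) = 65. Minimum is 8 at row 2 (a leaves); pivot element 1/3.
Pivot on row 2; the Z-row RHS becomes 64/3 − (-10/3)·8 = 48.

48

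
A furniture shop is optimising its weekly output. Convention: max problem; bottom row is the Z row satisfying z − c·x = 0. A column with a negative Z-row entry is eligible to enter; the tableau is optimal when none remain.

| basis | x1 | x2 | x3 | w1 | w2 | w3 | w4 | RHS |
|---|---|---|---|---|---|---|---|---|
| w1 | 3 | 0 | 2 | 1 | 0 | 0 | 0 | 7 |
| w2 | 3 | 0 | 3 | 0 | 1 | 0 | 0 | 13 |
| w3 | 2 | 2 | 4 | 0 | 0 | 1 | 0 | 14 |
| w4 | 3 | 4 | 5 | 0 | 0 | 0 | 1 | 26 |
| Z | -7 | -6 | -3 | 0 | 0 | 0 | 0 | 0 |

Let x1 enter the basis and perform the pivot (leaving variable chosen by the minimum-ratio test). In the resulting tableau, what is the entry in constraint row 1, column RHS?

Ratio test on column x1 — row 1: 7/3 = 7/3; row 2: 13/3 = 13/3; row 3: 14/2 = 7; row 4: 26/3 = 26/3. Minimum is 7/3 at row 1 (w1 leaves); pivot element 3.
Divide row 1 by 3; eliminate column x1 from the other rows.
In the new row 1, the RHS entry is the old entry divided by the pivot: 7/3 = 7/3.

7/3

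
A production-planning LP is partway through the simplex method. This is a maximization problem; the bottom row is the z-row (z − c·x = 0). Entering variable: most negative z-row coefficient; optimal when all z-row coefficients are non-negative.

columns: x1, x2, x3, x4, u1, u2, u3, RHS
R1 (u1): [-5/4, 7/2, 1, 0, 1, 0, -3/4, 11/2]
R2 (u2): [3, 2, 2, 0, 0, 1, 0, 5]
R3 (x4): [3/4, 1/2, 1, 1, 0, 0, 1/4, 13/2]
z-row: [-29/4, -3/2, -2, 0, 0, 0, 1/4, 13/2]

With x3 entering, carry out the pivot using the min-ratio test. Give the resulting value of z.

23/2

Ratio test on column x3 — row 1: (11/2)/1 = 11/2; row 2: 5/2 = 5/2; row 3: (13/2)/1 = 13/2. Minimum is 5/2 at row 2 (u2 leaves); pivot element 2.
Pivot on row 2; the z-row RHS becomes 13/2 − (-2)·(5/2) = 23/2.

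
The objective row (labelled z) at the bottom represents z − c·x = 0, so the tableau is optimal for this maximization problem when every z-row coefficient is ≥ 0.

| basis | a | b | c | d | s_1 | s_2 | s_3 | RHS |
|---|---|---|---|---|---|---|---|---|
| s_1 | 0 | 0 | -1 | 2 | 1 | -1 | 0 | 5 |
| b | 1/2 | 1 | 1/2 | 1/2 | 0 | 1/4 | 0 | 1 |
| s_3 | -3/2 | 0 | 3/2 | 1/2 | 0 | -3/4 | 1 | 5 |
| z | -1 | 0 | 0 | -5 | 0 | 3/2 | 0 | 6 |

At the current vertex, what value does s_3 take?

5

s_3 is basic (row 3); its value is the RHS of that row, 5.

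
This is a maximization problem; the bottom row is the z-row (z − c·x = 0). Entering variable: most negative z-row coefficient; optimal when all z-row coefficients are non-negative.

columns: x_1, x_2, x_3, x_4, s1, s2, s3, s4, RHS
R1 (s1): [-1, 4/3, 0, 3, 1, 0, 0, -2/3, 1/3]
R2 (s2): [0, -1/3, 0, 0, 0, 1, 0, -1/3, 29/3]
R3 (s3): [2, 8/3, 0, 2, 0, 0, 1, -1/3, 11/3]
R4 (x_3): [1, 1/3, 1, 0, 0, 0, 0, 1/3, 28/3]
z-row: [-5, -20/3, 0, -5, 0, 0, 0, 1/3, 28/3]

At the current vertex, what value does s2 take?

29/3

s2 is basic (row 2); its value is the RHS of that row, 29/3.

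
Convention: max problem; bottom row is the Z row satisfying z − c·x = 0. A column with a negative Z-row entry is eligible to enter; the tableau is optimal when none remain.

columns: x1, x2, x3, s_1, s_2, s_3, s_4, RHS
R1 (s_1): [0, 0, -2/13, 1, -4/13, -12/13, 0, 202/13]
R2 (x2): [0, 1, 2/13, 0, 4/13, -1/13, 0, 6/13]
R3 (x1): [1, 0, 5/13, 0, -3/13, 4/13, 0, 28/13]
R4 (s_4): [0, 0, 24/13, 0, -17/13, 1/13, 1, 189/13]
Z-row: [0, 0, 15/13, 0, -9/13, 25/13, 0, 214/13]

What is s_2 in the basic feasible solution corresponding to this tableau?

0

s_2 is not in the basis, so in the current basic feasible solution s_2 = 0.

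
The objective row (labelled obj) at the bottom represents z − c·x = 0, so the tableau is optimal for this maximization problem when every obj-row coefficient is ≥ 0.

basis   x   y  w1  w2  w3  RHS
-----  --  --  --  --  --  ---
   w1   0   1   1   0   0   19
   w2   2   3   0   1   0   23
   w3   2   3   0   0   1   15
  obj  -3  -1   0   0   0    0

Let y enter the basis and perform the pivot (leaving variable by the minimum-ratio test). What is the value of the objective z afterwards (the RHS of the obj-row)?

Ratio test on column y — row 1: 19/1 = 19; row 2: 23/3 = 23/3; row 3: 15/3 = 5. Minimum is 5 at row 3 (w3 leaves); pivot element 3.
Pivot on row 3; the obj-row RHS becomes 0 − (-1)·5 = 5.

5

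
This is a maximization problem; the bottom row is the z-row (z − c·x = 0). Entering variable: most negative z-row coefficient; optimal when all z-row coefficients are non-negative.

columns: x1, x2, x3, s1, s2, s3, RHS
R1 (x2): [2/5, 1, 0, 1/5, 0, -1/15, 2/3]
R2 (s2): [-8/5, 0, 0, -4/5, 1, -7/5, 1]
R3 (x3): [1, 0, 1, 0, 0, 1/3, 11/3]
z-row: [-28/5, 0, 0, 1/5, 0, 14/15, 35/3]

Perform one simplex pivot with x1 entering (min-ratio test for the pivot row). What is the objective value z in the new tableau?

Ratio test on column x1 — row 1: (2/3)/(2/5) = 5/3; row 2: entry -8/5 ≤ 0; row 3: (11/3)/1 = 11/3. Minimum is 5/3 at row 1 (x2 leaves); pivot element 2/5.
Pivot on row 1; the z-row RHS becomes 35/3 − (-28/5)·(5/3) = 21.

21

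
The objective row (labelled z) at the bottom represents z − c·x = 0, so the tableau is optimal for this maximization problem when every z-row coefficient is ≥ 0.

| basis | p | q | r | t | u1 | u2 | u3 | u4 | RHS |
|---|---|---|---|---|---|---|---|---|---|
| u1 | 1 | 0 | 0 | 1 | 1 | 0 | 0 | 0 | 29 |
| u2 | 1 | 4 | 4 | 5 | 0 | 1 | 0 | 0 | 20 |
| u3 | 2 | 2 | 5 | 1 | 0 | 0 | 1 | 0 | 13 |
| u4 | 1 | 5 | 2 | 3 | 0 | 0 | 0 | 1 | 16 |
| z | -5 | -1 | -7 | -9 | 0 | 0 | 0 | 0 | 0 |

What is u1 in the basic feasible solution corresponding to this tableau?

29

u1 is basic (row 1); its value is the RHS of that row, 29.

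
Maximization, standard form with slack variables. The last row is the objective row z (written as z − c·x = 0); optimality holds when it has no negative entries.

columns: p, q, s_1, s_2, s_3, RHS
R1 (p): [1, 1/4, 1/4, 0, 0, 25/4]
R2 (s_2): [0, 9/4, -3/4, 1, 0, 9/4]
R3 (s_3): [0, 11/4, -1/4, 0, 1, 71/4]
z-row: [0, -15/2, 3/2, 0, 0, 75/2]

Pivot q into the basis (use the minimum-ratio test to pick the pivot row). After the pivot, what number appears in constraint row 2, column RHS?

Ratio test on column q — row 1: (25/4)/(1/4) = 25; row 2: (9/4)/(9/4) = 1; row 3: (71/4)/(11/4) = 71/11. Minimum is 1 at row 2 (s_2 leaves); pivot element 9/4.
Divide row 2 by 9/4; eliminate column q from the other rows.
In the new row 2, the RHS entry is the old entry divided by the pivot: (9/4)/(9/4) = 1.

1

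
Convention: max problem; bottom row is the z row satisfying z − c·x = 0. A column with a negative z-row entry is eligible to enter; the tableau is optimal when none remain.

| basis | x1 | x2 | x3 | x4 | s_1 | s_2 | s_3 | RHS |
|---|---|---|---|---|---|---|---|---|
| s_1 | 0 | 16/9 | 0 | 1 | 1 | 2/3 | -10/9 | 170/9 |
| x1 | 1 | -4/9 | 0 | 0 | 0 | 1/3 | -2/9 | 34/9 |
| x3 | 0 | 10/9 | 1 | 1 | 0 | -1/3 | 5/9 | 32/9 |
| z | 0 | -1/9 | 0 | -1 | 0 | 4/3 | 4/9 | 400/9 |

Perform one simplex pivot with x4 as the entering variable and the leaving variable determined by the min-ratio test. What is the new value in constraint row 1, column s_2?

1

Ratio test on column x4 — row 1: (170/9)/1 = 170/9; row 2: entry 0 ≤ 0; row 3: (32/9)/1 = 32/9. Minimum is 32/9 at row 3 (x3 leaves); pivot element 1.
Divide row 3 by 1; eliminate column x4 from the other rows.
Row 1 update in column s_2: 2/3 − 1·(-1/3) = 1.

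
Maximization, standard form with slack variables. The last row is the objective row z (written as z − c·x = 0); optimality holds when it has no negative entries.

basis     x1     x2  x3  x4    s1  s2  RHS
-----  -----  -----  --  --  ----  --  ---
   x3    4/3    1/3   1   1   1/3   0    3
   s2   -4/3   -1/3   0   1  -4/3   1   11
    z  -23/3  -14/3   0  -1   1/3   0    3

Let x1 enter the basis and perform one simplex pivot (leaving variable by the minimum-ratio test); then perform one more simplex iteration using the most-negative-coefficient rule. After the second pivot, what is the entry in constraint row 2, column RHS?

14

Ratio test on column x1 — row 1: 3/(4/3) = 9/4; row 2: entry -4/3 ≤ 0. Minimum is 9/4 at row 1 (x3 leaves); pivot element 4/3.
Divide row 1 by 4/3; eliminate column x1 from the other rows.
Second iteration: most negative z-row entry is -11/4 in column x2, so x2 enters.
Ratio test on column x2 — row 1: (9/4)/(1/4) = 9; row 2: entry 0 ≤ 0. Minimum is 9 at row 1 (x1 leaves); pivot element 1/4.
Divide row 1 by 1/4; eliminate column x2 from the other rows.
After both pivots, the entry at constraint row 2, column RHS is 14.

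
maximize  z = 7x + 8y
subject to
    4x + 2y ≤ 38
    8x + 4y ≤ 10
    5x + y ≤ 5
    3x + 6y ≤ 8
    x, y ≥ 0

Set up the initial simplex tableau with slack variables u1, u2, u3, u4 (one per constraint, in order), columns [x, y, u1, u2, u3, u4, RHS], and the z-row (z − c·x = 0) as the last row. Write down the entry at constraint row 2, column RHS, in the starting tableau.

10

The RHS of constraint 2 is b_2 = 10.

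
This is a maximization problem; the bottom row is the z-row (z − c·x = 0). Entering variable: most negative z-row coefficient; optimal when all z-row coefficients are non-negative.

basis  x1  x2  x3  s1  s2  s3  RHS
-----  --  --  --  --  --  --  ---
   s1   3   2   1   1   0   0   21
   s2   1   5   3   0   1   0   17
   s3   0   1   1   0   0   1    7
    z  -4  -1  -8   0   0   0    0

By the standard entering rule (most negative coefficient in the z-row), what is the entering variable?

x3

Negative z-row entries: x1: -4, x2: -1, x3: -8.
The most negative is -8 in column x3, so x3 enters.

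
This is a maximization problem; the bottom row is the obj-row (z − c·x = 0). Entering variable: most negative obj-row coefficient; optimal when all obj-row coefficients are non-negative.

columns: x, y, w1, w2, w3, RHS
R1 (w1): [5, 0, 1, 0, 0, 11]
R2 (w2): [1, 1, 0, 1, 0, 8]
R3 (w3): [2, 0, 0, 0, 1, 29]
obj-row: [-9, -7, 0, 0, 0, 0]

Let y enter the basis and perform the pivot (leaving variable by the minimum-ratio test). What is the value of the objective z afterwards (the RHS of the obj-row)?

Ratio test on column y — row 1: entry 0 ≤ 0; row 2: 8/1 = 8; row 3: entry 0 ≤ 0. Minimum is 8 at row 2 (w2 leaves); pivot element 1.
Pivot on row 2; the obj-row RHS becomes 0 − (-7)·8 = 56.

56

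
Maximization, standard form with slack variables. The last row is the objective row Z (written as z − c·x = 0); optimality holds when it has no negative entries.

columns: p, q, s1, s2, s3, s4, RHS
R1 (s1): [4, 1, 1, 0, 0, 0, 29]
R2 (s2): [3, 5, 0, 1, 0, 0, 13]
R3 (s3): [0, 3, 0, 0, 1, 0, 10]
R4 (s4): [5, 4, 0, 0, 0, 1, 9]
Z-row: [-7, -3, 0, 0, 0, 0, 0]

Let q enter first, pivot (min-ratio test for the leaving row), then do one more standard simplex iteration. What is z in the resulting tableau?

63/5

Ratio test on column q — row 1: 29/1 = 29; row 2: 13/5 = 13/5; row 3: 10/3 = 10/3; row 4: 9/4 = 9/4. Minimum is 9/4 at row 4 (s4 leaves); pivot element 4.
Pivot on row 4; the Z-row RHS becomes 0 − (-3)·(9/4) = 27/4.
Next entering variable (most negative Z-row entry -13/4): p.
Ratio test on column p — row 1: (107/4)/(11/4) = 107/11; row 2: entry -13/4 ≤ 0; row 3: entry -15/4 ≤ 0; row 4: (9/4)/(5/4) = 9/5. Minimum is 9/5 at row 4 (q leaves); pivot element 5/4.
After the second pivot the Z-row RHS is 27/4 − (-13/4)·(9/5) = 63/5.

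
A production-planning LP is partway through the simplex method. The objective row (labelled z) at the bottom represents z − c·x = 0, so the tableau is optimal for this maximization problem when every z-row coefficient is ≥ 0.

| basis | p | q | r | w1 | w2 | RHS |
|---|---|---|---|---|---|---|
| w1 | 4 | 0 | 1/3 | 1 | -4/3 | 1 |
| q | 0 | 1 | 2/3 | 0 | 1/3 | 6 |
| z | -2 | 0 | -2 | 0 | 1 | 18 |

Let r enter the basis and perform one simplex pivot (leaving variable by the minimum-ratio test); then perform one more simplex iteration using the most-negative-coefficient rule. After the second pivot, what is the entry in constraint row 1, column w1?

1/3

Ratio test on column r — row 1: 1/(1/3) = 3; row 2: 6/(2/3) = 9. Minimum is 3 at row 1 (w1 leaves); pivot element 1/3.
Divide row 1 by 1/3; eliminate column r from the other rows.
Second iteration: most negative z-row entry is -7 in column w2, so w2 enters.
Ratio test on column w2 — row 1: entry -4 ≤ 0; row 2: 4/3 = 4/3. Minimum is 4/3 at row 2 (q leaves); pivot element 3.
Divide row 2 by 3; eliminate column w2 from the other rows.
After both pivots, the entry at constraint row 1, column w1 is 1/3.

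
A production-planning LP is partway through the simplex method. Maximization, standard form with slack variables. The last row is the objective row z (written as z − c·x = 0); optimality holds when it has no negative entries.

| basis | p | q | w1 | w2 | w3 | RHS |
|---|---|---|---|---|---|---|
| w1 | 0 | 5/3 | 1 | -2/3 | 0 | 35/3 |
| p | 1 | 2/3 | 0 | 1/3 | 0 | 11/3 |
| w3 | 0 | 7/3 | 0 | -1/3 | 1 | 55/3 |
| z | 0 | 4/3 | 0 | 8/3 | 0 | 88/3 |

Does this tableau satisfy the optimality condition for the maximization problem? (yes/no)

Every z-row coefficient is ≥ 0, so the tableau is optimal.

yes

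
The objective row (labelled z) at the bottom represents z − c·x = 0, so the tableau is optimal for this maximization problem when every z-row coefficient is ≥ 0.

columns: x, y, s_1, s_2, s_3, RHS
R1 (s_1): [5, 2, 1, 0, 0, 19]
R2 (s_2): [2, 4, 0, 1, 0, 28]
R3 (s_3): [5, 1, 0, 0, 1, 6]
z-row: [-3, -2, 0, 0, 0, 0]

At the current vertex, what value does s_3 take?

s_3 is basic (row 3); its value is the RHS of that row, 6.

6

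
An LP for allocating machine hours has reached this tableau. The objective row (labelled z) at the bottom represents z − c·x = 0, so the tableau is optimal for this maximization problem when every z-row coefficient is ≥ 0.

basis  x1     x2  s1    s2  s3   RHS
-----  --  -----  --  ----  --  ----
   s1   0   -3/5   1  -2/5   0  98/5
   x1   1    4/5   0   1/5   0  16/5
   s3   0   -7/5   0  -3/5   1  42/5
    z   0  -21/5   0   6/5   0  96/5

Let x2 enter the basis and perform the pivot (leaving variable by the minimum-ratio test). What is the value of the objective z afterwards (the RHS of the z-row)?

36

Ratio test on column x2 — row 1: entry -3/5 ≤ 0; row 2: (16/5)/(4/5) = 4; row 3: entry -7/5 ≤ 0. Minimum is 4 at row 2 (x1 leaves); pivot element 4/5.
Pivot on row 2; the z-row RHS becomes 96/5 − (-21/5)·4 = 36.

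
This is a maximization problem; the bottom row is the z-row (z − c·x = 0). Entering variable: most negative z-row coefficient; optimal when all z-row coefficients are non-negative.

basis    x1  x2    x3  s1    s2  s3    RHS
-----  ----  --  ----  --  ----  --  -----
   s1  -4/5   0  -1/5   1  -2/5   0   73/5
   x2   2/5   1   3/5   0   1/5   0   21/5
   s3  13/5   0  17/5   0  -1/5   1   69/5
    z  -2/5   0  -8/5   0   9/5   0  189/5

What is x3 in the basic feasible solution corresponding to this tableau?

0

x3 is not in the basis, so in the current basic feasible solution x3 = 0.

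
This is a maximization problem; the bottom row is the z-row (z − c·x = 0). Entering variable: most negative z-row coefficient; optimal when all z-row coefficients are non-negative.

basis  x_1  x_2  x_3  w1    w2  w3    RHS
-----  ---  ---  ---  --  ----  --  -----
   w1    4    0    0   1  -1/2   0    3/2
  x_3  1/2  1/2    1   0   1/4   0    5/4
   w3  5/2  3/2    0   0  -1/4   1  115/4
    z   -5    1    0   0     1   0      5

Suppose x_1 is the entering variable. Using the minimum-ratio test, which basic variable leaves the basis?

w1

Column x_1 entries and ratios — w1: (3/2)/4 = 3/8; x_3: (5/4)/(1/2) = 5/2; w3: (115/4)/(5/2) = 23/2.
Smallest ratio is 3/8 in the row of w1, so w1 leaves.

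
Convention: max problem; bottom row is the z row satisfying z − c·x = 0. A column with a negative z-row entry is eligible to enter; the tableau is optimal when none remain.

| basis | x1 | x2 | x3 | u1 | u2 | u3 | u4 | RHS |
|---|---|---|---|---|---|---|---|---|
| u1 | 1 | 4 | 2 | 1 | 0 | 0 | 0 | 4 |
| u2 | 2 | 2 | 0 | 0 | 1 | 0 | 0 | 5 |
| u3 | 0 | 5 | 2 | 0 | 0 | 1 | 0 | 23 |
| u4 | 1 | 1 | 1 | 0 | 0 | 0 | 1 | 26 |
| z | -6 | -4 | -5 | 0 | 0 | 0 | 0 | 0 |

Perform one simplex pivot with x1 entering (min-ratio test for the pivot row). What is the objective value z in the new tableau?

Ratio test on column x1 — row 1: 4/1 = 4; row 2: 5/2 = 5/2; row 3: entry 0 ≤ 0; row 4: 26/1 = 26. Minimum is 5/2 at row 2 (u2 leaves); pivot element 2.
Pivot on row 2; the z-row RHS becomes 0 − (-6)·(5/2) = 15.

15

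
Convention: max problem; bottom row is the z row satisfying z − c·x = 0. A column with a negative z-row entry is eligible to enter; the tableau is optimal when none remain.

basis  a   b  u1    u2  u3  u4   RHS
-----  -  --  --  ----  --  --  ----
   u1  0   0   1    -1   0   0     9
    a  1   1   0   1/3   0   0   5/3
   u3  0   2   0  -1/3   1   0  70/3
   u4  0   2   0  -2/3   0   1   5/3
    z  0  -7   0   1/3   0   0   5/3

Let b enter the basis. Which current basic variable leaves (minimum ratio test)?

u4

Column b entries and ratios — u1: 0 ≤ 0, skip; a: (5/3)/1 = 5/3; u3: (70/3)/2 = 35/3; u4: (5/3)/2 = 5/6.
Smallest ratio is 5/6 in the row of u4, so u4 leaves.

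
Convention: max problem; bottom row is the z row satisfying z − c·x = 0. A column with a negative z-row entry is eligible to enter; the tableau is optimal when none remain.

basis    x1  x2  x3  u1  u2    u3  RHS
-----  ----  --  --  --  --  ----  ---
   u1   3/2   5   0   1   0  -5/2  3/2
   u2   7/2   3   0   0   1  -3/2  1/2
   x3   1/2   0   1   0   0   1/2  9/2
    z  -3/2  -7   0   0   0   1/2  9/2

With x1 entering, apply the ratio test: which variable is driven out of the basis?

Column x1 entries and ratios — u1: (3/2)/(3/2) = 1; u2: (1/2)/(7/2) = 1/7; x3: (9/2)/(1/2) = 9.
Smallest ratio is 1/7 in the row of u2, so u2 leaves.

u2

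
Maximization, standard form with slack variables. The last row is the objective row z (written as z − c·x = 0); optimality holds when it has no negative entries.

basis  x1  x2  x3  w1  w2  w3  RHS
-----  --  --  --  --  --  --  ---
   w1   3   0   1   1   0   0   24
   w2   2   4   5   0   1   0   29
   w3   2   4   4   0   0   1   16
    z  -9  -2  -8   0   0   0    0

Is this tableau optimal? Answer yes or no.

no

The z-row has a negative entry -9 in column x1, so it is not optimal.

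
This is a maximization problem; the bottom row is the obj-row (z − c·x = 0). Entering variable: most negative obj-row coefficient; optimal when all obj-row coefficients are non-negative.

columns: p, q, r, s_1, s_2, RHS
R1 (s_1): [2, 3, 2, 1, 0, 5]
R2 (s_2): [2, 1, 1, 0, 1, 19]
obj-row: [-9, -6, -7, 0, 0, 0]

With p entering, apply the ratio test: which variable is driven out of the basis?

s_1

Column p entries and ratios — s_1: 5/2 = 5/2; s_2: 19/2 = 19/2.
Smallest ratio is 5/2 in the row of s_1, so s_1 leaves.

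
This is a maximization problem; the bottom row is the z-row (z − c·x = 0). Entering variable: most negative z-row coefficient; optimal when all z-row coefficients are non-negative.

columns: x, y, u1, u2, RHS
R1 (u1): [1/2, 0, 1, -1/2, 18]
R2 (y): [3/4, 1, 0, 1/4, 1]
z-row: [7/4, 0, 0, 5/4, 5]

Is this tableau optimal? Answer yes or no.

yes

Every z-row coefficient is ≥ 0, so the tableau is optimal.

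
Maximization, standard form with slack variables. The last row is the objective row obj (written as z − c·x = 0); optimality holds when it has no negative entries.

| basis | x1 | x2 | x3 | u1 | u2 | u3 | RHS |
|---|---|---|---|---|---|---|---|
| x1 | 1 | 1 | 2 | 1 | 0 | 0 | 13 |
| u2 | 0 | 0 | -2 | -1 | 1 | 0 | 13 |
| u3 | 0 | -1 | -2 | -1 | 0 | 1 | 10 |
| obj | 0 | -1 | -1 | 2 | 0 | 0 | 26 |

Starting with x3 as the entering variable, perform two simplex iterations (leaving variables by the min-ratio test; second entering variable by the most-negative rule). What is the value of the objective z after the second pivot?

Ratio test on column x3 — row 1: 13/2 = 13/2; row 2: entry -2 ≤ 0; row 3: entry -2 ≤ 0. Minimum is 13/2 at row 1 (x1 leaves); pivot element 2.
Pivot on row 1; the obj-row RHS becomes 26 − (-1)·(13/2) = 65/2.
Next entering variable (most negative obj-row entry -1/2): x2.
Ratio test on column x2 — row 1: (13/2)/(1/2) = 13; row 2: 26/1 = 26; row 3: entry 0 ≤ 0. Minimum is 13 at row 1 (x3 leaves); pivot element 1/2.
After the second pivot the obj-row RHS is 65/2 − (-1/2)·13 = 39.

39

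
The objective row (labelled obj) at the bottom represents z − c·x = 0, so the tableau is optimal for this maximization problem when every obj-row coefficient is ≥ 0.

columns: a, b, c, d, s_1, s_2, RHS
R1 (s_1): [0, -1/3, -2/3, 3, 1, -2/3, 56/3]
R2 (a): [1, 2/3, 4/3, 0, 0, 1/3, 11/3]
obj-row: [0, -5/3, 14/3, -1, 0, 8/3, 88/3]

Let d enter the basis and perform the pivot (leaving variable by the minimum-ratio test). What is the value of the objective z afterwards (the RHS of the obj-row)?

Ratio test on column d — row 1: (56/3)/3 = 56/9; row 2: entry 0 ≤ 0. Minimum is 56/9 at row 1 (s_1 leaves); pivot element 3.
Pivot on row 1; the obj-row RHS becomes 88/3 − (-1)·(56/9) = 320/9.

320/9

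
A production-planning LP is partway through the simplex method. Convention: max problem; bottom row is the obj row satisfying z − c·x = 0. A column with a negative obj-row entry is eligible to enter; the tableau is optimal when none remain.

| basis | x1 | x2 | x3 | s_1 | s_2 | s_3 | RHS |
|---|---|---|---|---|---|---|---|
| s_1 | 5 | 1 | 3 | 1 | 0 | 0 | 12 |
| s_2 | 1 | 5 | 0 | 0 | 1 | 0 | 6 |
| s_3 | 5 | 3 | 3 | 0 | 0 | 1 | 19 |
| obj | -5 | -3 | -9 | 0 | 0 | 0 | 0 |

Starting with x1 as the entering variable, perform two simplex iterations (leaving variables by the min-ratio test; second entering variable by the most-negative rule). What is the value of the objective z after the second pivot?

Ratio test on column x1 — row 1: 12/5 = 12/5; row 2: 6/1 = 6; row 3: 19/5 = 19/5. Minimum is 12/5 at row 1 (s_1 leaves); pivot element 5.
Pivot on row 1; the obj-row RHS becomes 0 − (-5)·(12/5) = 12.
Next entering variable (most negative obj-row entry -6): x3.
Ratio test on column x3 — row 1: (12/5)/(3/5) = 4; row 2: entry -3/5 ≤ 0; row 3: entry 0 ≤ 0. Minimum is 4 at row 1 (x1 leaves); pivot element 3/5.
After the second pivot the obj-row RHS is 12 − (-6)·4 = 36.

36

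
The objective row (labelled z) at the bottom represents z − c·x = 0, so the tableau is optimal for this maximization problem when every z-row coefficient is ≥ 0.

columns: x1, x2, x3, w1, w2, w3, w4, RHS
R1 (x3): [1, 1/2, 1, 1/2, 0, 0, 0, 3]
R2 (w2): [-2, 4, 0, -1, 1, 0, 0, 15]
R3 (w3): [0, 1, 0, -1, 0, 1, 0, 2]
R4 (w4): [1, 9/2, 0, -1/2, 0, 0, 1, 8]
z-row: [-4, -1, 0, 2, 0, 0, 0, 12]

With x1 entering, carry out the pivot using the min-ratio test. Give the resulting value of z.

24

Ratio test on column x1 — row 1: 3/1 = 3; row 2: entry -2 ≤ 0; row 3: entry 0 ≤ 0; row 4: 8/1 = 8. Minimum is 3 at row 1 (x3 leaves); pivot element 1.
Pivot on row 1; the z-row RHS becomes 12 − (-4)·3 = 24.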